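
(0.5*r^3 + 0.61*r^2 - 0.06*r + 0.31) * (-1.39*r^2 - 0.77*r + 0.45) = -0.695*r^5 - 1.2329*r^4 - 0.1613*r^3 - 0.1102*r^2 - 0.2657*r + 0.1395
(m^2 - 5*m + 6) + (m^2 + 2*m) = 2*m^2 - 3*m + 6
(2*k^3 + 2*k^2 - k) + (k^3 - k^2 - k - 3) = 3*k^3 + k^2 - 2*k - 3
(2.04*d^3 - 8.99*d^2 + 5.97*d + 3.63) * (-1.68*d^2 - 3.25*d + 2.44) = -3.4272*d^5 + 8.4732*d^4 + 24.1655*d^3 - 47.4365*d^2 + 2.7693*d + 8.8572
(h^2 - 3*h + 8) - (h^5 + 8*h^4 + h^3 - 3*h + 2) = -h^5 - 8*h^4 - h^3 + h^2 + 6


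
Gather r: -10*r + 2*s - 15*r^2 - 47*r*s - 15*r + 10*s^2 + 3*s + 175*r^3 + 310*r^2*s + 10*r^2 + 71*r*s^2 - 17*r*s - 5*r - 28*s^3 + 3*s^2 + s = 175*r^3 + r^2*(310*s - 5) + r*(71*s^2 - 64*s - 30) - 28*s^3 + 13*s^2 + 6*s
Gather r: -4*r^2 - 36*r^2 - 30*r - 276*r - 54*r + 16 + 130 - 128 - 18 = -40*r^2 - 360*r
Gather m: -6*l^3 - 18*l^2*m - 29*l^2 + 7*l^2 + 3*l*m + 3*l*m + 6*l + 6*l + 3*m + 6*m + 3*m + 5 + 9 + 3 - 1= -6*l^3 - 22*l^2 + 12*l + m*(-18*l^2 + 6*l + 12) + 16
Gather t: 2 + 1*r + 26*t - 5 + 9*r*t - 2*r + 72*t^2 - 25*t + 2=-r + 72*t^2 + t*(9*r + 1) - 1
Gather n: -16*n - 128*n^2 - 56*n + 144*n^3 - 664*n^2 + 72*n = 144*n^3 - 792*n^2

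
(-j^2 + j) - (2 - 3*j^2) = 2*j^2 + j - 2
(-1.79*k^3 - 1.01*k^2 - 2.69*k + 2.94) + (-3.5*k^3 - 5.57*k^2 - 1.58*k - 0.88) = -5.29*k^3 - 6.58*k^2 - 4.27*k + 2.06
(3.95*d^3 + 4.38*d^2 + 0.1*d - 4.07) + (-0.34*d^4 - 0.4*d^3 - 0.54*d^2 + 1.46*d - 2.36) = -0.34*d^4 + 3.55*d^3 + 3.84*d^2 + 1.56*d - 6.43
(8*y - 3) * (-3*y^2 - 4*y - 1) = -24*y^3 - 23*y^2 + 4*y + 3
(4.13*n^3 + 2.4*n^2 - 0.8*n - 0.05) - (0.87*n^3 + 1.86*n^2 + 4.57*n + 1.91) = 3.26*n^3 + 0.54*n^2 - 5.37*n - 1.96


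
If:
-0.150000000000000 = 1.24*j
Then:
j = -0.12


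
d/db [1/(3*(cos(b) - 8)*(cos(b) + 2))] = 2*(cos(b) - 3)*sin(b)/(3*(cos(b) - 8)^2*(cos(b) + 2)^2)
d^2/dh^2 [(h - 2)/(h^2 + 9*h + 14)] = 2*((h - 2)*(2*h + 9)^2 - (3*h + 7)*(h^2 + 9*h + 14))/(h^2 + 9*h + 14)^3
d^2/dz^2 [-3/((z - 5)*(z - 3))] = 6*(-(z - 5)^2 - (z - 5)*(z - 3) - (z - 3)^2)/((z - 5)^3*(z - 3)^3)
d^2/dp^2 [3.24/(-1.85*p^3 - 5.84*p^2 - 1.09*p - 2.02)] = ((35.964*p + 37.8432)*(1.85*p^3 + 5.84*p^2 + 1.09*p + 2.02) - 3.24*(5.55*p^2 + 11.68*p + 1.09)*(11.1*p^2 + 23.36*p + 2.18))/(1.85*p^3 + 5.84*p^2 + 1.09*p + 2.02)^3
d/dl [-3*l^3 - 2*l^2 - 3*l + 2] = -9*l^2 - 4*l - 3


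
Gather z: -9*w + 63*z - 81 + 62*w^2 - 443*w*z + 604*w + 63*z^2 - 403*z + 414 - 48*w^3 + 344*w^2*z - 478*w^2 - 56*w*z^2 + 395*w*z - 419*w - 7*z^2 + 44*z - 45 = -48*w^3 - 416*w^2 + 176*w + z^2*(56 - 56*w) + z*(344*w^2 - 48*w - 296) + 288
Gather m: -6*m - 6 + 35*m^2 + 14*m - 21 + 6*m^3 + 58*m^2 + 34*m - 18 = 6*m^3 + 93*m^2 + 42*m - 45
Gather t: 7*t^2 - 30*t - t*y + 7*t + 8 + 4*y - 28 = 7*t^2 + t*(-y - 23) + 4*y - 20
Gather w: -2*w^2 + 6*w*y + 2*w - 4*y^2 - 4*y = -2*w^2 + w*(6*y + 2) - 4*y^2 - 4*y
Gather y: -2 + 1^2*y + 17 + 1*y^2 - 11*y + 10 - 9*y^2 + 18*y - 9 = -8*y^2 + 8*y + 16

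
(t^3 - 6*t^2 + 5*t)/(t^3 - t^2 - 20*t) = (t - 1)/(t + 4)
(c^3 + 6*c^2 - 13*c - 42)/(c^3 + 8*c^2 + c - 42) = (c^2 - c - 6)/(c^2 + c - 6)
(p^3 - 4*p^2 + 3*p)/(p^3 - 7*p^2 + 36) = p*(p - 1)/(p^2 - 4*p - 12)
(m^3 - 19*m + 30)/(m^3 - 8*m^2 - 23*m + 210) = (m^2 - 5*m + 6)/(m^2 - 13*m + 42)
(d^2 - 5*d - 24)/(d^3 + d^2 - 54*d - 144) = 1/(d + 6)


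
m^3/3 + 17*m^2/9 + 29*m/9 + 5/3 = (m/3 + 1)*(m + 1)*(m + 5/3)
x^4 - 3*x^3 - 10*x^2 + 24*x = x*(x - 4)*(x - 2)*(x + 3)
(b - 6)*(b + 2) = b^2 - 4*b - 12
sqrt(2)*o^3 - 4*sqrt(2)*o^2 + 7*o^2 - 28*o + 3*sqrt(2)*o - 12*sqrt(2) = (o - 4)*(o + 3*sqrt(2))*(sqrt(2)*o + 1)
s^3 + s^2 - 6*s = s*(s - 2)*(s + 3)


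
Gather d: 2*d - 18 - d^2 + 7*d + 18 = -d^2 + 9*d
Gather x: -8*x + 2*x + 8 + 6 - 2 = 12 - 6*x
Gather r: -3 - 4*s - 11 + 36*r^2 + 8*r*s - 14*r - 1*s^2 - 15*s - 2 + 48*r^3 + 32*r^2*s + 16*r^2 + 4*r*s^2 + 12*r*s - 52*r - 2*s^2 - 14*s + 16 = 48*r^3 + r^2*(32*s + 52) + r*(4*s^2 + 20*s - 66) - 3*s^2 - 33*s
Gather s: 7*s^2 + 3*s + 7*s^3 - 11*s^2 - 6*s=7*s^3 - 4*s^2 - 3*s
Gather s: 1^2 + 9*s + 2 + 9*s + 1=18*s + 4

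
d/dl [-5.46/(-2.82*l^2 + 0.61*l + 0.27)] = (3.3306 - 30.7944*l)/(-2.82*l^2 + 0.61*l + 0.27)^2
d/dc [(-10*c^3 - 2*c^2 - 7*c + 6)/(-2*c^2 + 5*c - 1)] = (20*c^4 - 100*c^3 + 6*c^2 + 28*c - 23)/(4*c^4 - 20*c^3 + 29*c^2 - 10*c + 1)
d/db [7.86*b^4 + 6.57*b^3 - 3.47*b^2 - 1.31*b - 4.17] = 31.44*b^3 + 19.71*b^2 - 6.94*b - 1.31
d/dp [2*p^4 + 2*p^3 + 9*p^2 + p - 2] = 8*p^3 + 6*p^2 + 18*p + 1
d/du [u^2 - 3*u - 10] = 2*u - 3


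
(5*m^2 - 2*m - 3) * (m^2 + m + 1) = 5*m^4 + 3*m^3 - 5*m - 3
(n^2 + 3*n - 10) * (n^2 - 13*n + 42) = n^4 - 10*n^3 - 7*n^2 + 256*n - 420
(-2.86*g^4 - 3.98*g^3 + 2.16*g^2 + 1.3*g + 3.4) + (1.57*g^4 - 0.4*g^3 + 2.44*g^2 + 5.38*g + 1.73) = -1.29*g^4 - 4.38*g^3 + 4.6*g^2 + 6.68*g + 5.13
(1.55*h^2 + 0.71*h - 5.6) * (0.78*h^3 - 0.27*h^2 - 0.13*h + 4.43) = 1.209*h^5 + 0.1353*h^4 - 4.7612*h^3 + 8.2862*h^2 + 3.8733*h - 24.808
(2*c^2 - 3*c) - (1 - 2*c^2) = 4*c^2 - 3*c - 1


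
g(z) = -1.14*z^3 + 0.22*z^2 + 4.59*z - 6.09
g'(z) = -3.42*z^2 + 0.44*z + 4.59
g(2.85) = -17.61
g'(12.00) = -482.61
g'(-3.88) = -48.60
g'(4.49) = -62.38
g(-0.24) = -7.16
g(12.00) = -1889.25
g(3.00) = -21.12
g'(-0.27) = 4.22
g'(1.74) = -5.00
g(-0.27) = -7.29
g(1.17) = -2.24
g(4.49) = -84.24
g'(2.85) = -21.93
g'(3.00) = -24.87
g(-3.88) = 46.00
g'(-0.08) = 4.53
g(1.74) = -3.44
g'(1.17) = 0.42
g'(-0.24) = 4.29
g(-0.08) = -6.46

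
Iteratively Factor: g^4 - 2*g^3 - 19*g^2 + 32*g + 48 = (g - 3)*(g^3 + g^2 - 16*g - 16) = (g - 3)*(g + 4)*(g^2 - 3*g - 4) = (g - 4)*(g - 3)*(g + 4)*(g + 1)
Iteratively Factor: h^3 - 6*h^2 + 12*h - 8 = (h - 2)*(h^2 - 4*h + 4) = (h - 2)^2*(h - 2)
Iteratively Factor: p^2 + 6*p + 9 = (p + 3)*(p + 3)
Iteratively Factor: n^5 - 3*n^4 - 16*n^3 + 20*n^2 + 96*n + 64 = (n + 2)*(n^4 - 5*n^3 - 6*n^2 + 32*n + 32) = (n - 4)*(n + 2)*(n^3 - n^2 - 10*n - 8) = (n - 4)^2*(n + 2)*(n^2 + 3*n + 2) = (n - 4)^2*(n + 2)^2*(n + 1)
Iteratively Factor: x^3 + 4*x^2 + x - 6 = (x - 1)*(x^2 + 5*x + 6) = (x - 1)*(x + 2)*(x + 3)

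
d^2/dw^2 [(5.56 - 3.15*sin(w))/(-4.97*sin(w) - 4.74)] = (211.544074*sin(w)^2 - 201.754308*sin(w) - 423.088148)/(122.763473*sin(w)^3 + 351.246798*sin(w)^2 + 334.991916*sin(w) + 106.496424)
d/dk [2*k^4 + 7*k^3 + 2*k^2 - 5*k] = 8*k^3 + 21*k^2 + 4*k - 5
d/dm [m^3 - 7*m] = 3*m^2 - 7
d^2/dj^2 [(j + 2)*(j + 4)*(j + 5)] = 6*j + 22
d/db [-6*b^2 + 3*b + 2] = 3 - 12*b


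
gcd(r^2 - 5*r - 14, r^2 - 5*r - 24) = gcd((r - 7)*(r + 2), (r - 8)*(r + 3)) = 1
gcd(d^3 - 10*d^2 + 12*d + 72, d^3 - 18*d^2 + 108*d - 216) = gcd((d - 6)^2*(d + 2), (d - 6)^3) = d^2 - 12*d + 36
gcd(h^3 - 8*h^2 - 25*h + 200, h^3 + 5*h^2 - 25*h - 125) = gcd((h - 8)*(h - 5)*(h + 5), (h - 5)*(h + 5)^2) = h^2 - 25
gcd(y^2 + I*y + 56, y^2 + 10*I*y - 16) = y + 8*I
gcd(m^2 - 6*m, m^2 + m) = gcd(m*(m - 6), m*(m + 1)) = m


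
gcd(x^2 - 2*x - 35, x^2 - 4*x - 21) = x - 7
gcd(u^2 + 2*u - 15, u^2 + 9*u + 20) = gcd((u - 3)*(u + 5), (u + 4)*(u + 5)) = u + 5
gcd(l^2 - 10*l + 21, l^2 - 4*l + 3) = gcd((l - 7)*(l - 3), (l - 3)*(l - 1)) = l - 3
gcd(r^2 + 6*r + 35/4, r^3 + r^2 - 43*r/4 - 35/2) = r + 5/2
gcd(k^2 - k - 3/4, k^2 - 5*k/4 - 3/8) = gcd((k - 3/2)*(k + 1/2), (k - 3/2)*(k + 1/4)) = k - 3/2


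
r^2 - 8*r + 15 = (r - 5)*(r - 3)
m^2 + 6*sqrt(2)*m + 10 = (m + sqrt(2))*(m + 5*sqrt(2))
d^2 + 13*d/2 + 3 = (d + 1/2)*(d + 6)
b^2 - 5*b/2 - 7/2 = (b - 7/2)*(b + 1)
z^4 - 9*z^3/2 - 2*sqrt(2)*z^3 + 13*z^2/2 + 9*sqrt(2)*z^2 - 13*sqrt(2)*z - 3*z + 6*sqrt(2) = (z - 2)*(z - 3/2)*(z - 1)*(z - 2*sqrt(2))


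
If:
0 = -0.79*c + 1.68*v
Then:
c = 2.12658227848101*v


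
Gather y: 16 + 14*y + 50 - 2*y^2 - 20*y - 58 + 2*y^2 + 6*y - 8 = 0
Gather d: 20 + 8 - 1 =27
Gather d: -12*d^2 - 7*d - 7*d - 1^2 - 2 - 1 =-12*d^2 - 14*d - 4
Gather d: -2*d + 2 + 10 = 12 - 2*d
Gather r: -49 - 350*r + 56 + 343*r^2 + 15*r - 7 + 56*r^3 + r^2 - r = 56*r^3 + 344*r^2 - 336*r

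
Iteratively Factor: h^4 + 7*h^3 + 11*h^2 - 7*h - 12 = (h + 4)*(h^3 + 3*h^2 - h - 3) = (h + 1)*(h + 4)*(h^2 + 2*h - 3) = (h - 1)*(h + 1)*(h + 4)*(h + 3)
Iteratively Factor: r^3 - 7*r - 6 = (r + 1)*(r^2 - r - 6) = (r - 3)*(r + 1)*(r + 2)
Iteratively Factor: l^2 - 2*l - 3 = (l + 1)*(l - 3)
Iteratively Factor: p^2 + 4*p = (p)*(p + 4)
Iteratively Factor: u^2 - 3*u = (u - 3)*(u)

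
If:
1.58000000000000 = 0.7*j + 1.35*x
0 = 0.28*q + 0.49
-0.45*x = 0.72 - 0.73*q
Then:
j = 10.82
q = -1.75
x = -4.44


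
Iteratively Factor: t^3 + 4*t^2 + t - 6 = (t + 3)*(t^2 + t - 2) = (t + 2)*(t + 3)*(t - 1)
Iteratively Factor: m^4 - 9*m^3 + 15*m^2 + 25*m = (m + 1)*(m^3 - 10*m^2 + 25*m) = (m - 5)*(m + 1)*(m^2 - 5*m) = (m - 5)^2*(m + 1)*(m)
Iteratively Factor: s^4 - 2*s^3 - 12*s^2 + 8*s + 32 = (s + 2)*(s^3 - 4*s^2 - 4*s + 16) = (s - 4)*(s + 2)*(s^2 - 4) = (s - 4)*(s - 2)*(s + 2)*(s + 2)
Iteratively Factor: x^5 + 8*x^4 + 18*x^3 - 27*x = (x - 1)*(x^4 + 9*x^3 + 27*x^2 + 27*x) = (x - 1)*(x + 3)*(x^3 + 6*x^2 + 9*x) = (x - 1)*(x + 3)^2*(x^2 + 3*x) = (x - 1)*(x + 3)^3*(x)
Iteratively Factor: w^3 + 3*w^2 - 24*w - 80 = (w - 5)*(w^2 + 8*w + 16) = (w - 5)*(w + 4)*(w + 4)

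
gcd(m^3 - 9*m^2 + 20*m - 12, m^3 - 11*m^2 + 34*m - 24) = m^2 - 7*m + 6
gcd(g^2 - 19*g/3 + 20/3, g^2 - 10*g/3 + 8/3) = g - 4/3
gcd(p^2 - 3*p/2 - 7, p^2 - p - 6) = p + 2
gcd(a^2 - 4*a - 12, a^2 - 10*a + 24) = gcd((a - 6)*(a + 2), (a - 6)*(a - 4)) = a - 6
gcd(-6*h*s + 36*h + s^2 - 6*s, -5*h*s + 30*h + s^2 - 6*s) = s - 6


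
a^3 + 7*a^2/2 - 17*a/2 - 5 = (a - 2)*(a + 1/2)*(a + 5)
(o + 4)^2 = o^2 + 8*o + 16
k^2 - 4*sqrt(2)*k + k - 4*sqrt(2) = (k + 1)*(k - 4*sqrt(2))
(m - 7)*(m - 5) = m^2 - 12*m + 35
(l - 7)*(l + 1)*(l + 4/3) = l^3 - 14*l^2/3 - 15*l - 28/3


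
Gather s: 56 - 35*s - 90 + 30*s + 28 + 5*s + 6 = 0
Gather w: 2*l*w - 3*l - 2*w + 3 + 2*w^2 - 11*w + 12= -3*l + 2*w^2 + w*(2*l - 13) + 15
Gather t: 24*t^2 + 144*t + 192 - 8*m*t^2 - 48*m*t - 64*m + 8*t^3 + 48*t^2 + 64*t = -64*m + 8*t^3 + t^2*(72 - 8*m) + t*(208 - 48*m) + 192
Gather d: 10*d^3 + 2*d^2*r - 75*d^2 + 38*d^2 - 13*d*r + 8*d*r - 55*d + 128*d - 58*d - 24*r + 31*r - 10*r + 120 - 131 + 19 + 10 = 10*d^3 + d^2*(2*r - 37) + d*(15 - 5*r) - 3*r + 18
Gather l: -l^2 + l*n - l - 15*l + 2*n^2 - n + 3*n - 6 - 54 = -l^2 + l*(n - 16) + 2*n^2 + 2*n - 60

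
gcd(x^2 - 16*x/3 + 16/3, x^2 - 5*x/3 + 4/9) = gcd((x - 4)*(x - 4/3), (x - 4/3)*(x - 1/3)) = x - 4/3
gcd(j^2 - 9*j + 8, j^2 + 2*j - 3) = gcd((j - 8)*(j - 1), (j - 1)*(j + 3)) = j - 1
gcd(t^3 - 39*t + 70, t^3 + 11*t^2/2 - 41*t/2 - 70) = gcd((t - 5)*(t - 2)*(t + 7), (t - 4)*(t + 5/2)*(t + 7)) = t + 7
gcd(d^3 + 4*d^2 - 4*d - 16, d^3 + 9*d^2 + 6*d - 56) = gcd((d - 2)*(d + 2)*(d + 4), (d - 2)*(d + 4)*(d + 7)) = d^2 + 2*d - 8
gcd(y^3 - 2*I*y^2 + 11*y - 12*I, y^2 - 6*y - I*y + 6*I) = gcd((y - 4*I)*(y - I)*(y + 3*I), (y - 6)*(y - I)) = y - I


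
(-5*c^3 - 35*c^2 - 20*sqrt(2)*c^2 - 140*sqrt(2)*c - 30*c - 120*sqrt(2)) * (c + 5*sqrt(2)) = -5*c^4 - 45*sqrt(2)*c^3 - 35*c^3 - 315*sqrt(2)*c^2 - 230*c^2 - 1400*c - 270*sqrt(2)*c - 1200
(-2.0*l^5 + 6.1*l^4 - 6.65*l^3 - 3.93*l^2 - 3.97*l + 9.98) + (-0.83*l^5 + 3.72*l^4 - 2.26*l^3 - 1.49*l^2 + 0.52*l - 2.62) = -2.83*l^5 + 9.82*l^4 - 8.91*l^3 - 5.42*l^2 - 3.45*l + 7.36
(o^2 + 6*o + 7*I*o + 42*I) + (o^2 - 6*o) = 2*o^2 + 7*I*o + 42*I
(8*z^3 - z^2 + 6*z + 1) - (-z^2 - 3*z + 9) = 8*z^3 + 9*z - 8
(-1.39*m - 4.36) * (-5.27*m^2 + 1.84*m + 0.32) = 7.3253*m^3 + 20.4196*m^2 - 8.4672*m - 1.3952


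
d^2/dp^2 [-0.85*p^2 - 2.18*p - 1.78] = -1.70000000000000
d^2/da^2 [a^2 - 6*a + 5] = 2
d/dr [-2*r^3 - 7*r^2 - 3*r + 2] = -6*r^2 - 14*r - 3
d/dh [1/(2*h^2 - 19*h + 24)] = (19 - 4*h)/(2*h^2 - 19*h + 24)^2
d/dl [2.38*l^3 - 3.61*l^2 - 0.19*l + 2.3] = 7.14*l^2 - 7.22*l - 0.19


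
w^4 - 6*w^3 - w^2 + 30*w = w*(w - 5)*(w - 3)*(w + 2)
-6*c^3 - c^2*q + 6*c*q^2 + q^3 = (-c + q)*(c + q)*(6*c + q)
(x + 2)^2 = x^2 + 4*x + 4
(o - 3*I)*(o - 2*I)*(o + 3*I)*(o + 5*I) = o^4 + 3*I*o^3 + 19*o^2 + 27*I*o + 90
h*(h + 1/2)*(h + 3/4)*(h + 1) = h^4 + 9*h^3/4 + 13*h^2/8 + 3*h/8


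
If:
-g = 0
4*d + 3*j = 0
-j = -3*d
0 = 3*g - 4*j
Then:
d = 0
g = 0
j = 0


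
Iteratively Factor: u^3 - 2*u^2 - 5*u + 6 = (u - 1)*(u^2 - u - 6) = (u - 1)*(u + 2)*(u - 3)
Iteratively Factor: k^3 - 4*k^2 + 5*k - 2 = (k - 1)*(k^2 - 3*k + 2) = (k - 2)*(k - 1)*(k - 1)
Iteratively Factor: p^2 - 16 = (p + 4)*(p - 4)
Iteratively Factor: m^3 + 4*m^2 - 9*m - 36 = (m + 3)*(m^2 + m - 12) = (m + 3)*(m + 4)*(m - 3)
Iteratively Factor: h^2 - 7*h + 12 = (h - 4)*(h - 3)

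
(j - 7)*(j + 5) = j^2 - 2*j - 35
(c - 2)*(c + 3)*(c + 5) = c^3 + 6*c^2 - c - 30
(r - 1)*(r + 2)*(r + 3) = r^3 + 4*r^2 + r - 6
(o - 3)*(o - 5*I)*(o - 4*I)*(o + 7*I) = o^4 - 3*o^3 - 2*I*o^3 + 43*o^2 + 6*I*o^2 - 129*o - 140*I*o + 420*I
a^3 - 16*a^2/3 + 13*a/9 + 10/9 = (a - 5)*(a - 2/3)*(a + 1/3)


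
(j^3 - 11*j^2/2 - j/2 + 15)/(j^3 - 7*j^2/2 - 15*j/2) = (j - 2)/j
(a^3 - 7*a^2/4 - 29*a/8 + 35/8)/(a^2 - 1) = (8*a^2 - 6*a - 35)/(8*(a + 1))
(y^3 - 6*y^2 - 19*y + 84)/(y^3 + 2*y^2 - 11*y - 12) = (y - 7)/(y + 1)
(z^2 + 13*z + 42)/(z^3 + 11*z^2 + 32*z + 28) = (z + 6)/(z^2 + 4*z + 4)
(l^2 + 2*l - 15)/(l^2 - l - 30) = (l - 3)/(l - 6)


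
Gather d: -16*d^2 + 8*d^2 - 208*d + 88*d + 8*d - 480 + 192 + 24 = -8*d^2 - 112*d - 264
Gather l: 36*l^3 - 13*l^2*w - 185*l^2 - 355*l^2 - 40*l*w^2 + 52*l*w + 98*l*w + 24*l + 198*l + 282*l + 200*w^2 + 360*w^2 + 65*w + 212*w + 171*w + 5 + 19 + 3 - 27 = 36*l^3 + l^2*(-13*w - 540) + l*(-40*w^2 + 150*w + 504) + 560*w^2 + 448*w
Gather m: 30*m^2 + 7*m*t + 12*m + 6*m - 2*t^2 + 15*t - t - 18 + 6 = 30*m^2 + m*(7*t + 18) - 2*t^2 + 14*t - 12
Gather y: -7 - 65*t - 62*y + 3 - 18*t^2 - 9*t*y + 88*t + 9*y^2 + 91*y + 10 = -18*t^2 + 23*t + 9*y^2 + y*(29 - 9*t) + 6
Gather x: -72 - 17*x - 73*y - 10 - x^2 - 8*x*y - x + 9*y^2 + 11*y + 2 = -x^2 + x*(-8*y - 18) + 9*y^2 - 62*y - 80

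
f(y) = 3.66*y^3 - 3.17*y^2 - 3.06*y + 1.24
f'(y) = 10.98*y^2 - 6.34*y - 3.06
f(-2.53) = -70.58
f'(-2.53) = 83.26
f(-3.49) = -182.27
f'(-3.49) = 152.80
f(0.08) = 0.98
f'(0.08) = -3.50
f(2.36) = 24.47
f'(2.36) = 43.13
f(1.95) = 10.36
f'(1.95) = 26.33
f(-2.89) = -104.74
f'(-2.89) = 106.97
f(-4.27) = -328.44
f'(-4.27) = 224.21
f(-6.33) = -1034.72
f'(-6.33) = 477.03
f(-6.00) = -885.08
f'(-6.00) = 430.26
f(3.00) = 62.35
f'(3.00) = 76.74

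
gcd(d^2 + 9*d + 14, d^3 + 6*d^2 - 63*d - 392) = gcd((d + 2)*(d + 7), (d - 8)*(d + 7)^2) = d + 7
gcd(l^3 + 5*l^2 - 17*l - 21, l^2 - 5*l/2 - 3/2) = l - 3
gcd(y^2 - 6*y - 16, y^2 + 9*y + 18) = 1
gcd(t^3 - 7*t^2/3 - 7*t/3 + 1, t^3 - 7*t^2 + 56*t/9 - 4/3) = t - 1/3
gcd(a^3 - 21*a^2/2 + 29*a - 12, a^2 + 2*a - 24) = a - 4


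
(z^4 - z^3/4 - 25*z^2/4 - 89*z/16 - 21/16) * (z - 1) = z^5 - 5*z^4/4 - 6*z^3 + 11*z^2/16 + 17*z/4 + 21/16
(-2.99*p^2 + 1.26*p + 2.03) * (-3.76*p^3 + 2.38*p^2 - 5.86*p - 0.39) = 11.2424*p^5 - 11.8538*p^4 + 12.8874*p^3 - 1.3861*p^2 - 12.3872*p - 0.7917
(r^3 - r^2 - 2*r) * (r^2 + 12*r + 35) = r^5 + 11*r^4 + 21*r^3 - 59*r^2 - 70*r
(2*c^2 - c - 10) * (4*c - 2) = 8*c^3 - 8*c^2 - 38*c + 20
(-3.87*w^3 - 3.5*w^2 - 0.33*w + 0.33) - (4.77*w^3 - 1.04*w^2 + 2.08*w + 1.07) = -8.64*w^3 - 2.46*w^2 - 2.41*w - 0.74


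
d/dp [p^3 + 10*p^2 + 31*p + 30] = 3*p^2 + 20*p + 31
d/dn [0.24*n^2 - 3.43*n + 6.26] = 0.48*n - 3.43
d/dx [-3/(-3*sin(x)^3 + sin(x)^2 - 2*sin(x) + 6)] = 3*(-9*sin(x)^2 + 2*sin(x) - 2)*cos(x)/(3*sin(x)^3 - sin(x)^2 + 2*sin(x) - 6)^2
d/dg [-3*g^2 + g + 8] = 1 - 6*g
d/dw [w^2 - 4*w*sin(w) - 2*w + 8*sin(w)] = -4*w*cos(w) + 2*w - 4*sin(w) + 8*cos(w) - 2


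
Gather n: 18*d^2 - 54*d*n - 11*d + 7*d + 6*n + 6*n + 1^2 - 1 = 18*d^2 - 4*d + n*(12 - 54*d)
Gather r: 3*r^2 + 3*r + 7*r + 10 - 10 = 3*r^2 + 10*r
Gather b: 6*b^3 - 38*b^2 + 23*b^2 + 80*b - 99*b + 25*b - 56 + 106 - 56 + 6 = 6*b^3 - 15*b^2 + 6*b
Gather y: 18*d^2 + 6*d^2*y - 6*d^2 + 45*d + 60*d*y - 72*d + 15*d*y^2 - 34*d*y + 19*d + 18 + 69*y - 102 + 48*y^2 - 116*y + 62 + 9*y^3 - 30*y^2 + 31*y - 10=12*d^2 - 8*d + 9*y^3 + y^2*(15*d + 18) + y*(6*d^2 + 26*d - 16) - 32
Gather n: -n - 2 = -n - 2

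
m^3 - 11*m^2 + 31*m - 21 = (m - 7)*(m - 3)*(m - 1)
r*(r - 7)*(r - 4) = r^3 - 11*r^2 + 28*r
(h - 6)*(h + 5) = h^2 - h - 30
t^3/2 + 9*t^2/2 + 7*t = t*(t/2 + 1)*(t + 7)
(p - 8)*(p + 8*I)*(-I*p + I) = -I*p^3 + 8*p^2 + 9*I*p^2 - 72*p - 8*I*p + 64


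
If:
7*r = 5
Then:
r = 5/7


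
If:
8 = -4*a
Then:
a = -2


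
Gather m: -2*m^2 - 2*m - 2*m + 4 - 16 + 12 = -2*m^2 - 4*m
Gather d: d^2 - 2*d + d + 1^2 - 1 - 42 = d^2 - d - 42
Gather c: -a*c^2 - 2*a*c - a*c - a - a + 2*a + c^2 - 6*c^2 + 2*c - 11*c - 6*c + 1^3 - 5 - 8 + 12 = c^2*(-a - 5) + c*(-3*a - 15)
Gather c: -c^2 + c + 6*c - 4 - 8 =-c^2 + 7*c - 12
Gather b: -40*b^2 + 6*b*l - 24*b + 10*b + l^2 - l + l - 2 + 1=-40*b^2 + b*(6*l - 14) + l^2 - 1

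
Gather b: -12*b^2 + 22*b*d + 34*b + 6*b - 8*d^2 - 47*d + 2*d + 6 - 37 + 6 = -12*b^2 + b*(22*d + 40) - 8*d^2 - 45*d - 25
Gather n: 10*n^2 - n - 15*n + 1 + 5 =10*n^2 - 16*n + 6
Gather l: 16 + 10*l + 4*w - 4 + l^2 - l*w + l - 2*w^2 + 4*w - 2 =l^2 + l*(11 - w) - 2*w^2 + 8*w + 10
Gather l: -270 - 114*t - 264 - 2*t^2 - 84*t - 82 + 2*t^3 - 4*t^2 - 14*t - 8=2*t^3 - 6*t^2 - 212*t - 624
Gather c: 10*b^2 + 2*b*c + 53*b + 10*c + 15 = 10*b^2 + 53*b + c*(2*b + 10) + 15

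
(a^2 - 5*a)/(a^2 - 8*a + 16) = a*(a - 5)/(a^2 - 8*a + 16)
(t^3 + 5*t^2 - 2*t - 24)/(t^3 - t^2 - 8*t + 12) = (t + 4)/(t - 2)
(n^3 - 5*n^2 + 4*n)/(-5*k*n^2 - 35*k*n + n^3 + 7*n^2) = (-n^2 + 5*n - 4)/(5*k*n + 35*k - n^2 - 7*n)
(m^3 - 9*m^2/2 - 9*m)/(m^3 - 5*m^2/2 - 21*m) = (2*m + 3)/(2*m + 7)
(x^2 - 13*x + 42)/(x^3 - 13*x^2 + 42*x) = 1/x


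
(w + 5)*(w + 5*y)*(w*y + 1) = w^3*y + 5*w^2*y^2 + 5*w^2*y + w^2 + 25*w*y^2 + 5*w*y + 5*w + 25*y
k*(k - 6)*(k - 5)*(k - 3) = k^4 - 14*k^3 + 63*k^2 - 90*k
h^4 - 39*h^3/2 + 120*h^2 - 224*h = h*(h - 8)^2*(h - 7/2)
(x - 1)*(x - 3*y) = x^2 - 3*x*y - x + 3*y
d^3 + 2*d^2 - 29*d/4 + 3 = (d - 3/2)*(d - 1/2)*(d + 4)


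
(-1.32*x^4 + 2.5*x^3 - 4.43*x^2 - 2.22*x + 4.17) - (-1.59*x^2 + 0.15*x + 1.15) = -1.32*x^4 + 2.5*x^3 - 2.84*x^2 - 2.37*x + 3.02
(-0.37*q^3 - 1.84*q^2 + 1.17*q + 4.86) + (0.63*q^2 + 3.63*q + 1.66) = -0.37*q^3 - 1.21*q^2 + 4.8*q + 6.52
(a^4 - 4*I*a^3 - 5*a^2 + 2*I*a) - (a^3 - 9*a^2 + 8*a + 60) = a^4 - a^3 - 4*I*a^3 + 4*a^2 - 8*a + 2*I*a - 60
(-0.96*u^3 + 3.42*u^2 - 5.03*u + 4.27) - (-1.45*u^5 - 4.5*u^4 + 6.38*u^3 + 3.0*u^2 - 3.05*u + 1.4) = 1.45*u^5 + 4.5*u^4 - 7.34*u^3 + 0.42*u^2 - 1.98*u + 2.87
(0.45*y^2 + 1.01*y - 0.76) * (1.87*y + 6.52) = 0.8415*y^3 + 4.8227*y^2 + 5.164*y - 4.9552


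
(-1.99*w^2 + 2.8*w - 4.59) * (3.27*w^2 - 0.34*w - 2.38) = -6.5073*w^4 + 9.8326*w^3 - 11.2251*w^2 - 5.1034*w + 10.9242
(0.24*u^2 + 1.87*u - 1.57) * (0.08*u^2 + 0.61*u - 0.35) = 0.0192*u^4 + 0.296*u^3 + 0.9311*u^2 - 1.6122*u + 0.5495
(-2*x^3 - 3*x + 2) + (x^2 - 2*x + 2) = -2*x^3 + x^2 - 5*x + 4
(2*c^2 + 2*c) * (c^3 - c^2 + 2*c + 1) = 2*c^5 + 2*c^3 + 6*c^2 + 2*c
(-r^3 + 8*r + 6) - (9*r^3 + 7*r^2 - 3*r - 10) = -10*r^3 - 7*r^2 + 11*r + 16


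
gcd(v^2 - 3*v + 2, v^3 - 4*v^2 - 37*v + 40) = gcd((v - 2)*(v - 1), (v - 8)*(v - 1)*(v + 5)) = v - 1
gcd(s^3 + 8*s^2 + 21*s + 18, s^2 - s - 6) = s + 2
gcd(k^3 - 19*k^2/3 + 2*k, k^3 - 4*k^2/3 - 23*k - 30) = k - 6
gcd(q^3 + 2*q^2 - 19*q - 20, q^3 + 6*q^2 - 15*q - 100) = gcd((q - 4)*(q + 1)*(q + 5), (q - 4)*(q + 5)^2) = q^2 + q - 20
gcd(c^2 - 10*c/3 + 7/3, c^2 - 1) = c - 1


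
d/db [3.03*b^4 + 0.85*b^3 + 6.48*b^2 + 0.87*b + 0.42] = 12.12*b^3 + 2.55*b^2 + 12.96*b + 0.87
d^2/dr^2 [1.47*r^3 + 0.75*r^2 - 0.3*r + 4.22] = 8.82*r + 1.5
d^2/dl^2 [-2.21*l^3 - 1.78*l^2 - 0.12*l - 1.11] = -13.26*l - 3.56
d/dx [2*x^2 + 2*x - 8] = 4*x + 2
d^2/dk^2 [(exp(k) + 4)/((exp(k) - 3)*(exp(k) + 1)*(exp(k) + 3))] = (4*exp(6*k) + 39*exp(5*k) + 81*exp(4*k) + 70*exp(3*k) + 270*exp(2*k) + 387*exp(k) - 243)*exp(k)/(exp(9*k) + 3*exp(8*k) - 24*exp(7*k) - 80*exp(6*k) + 162*exp(5*k) + 702*exp(4*k) - 1944*exp(2*k) - 2187*exp(k) - 729)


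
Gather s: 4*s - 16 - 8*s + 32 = 16 - 4*s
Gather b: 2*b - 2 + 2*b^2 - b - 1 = 2*b^2 + b - 3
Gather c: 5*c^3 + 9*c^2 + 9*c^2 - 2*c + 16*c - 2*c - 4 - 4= 5*c^3 + 18*c^2 + 12*c - 8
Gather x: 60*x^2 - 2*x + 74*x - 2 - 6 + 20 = 60*x^2 + 72*x + 12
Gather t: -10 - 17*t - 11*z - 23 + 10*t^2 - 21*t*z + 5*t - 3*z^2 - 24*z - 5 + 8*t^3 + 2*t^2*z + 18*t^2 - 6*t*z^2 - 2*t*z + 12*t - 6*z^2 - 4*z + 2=8*t^3 + t^2*(2*z + 28) + t*(-6*z^2 - 23*z) - 9*z^2 - 39*z - 36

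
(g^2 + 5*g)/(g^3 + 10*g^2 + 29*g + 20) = g/(g^2 + 5*g + 4)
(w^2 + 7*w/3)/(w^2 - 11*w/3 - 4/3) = w*(3*w + 7)/(3*w^2 - 11*w - 4)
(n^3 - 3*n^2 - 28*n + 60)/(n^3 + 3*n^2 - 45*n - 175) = (n^2 - 8*n + 12)/(n^2 - 2*n - 35)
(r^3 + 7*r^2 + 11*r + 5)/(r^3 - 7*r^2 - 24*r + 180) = (r^2 + 2*r + 1)/(r^2 - 12*r + 36)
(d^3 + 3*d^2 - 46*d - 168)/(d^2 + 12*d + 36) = (d^2 - 3*d - 28)/(d + 6)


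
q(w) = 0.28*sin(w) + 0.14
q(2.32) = 0.35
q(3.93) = -0.06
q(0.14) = 0.18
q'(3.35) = -0.27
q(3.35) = 0.08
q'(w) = 0.28*cos(w)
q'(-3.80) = -0.22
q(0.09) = 0.17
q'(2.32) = -0.19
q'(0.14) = 0.28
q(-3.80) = 0.31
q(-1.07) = -0.11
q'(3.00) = -0.28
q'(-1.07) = 0.13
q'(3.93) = -0.20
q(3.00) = 0.18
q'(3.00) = -0.28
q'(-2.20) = -0.16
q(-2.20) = -0.09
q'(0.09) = 0.28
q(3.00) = 0.18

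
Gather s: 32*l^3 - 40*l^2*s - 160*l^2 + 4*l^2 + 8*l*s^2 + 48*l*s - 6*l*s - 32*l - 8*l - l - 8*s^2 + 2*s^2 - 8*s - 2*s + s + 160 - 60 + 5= 32*l^3 - 156*l^2 - 41*l + s^2*(8*l - 6) + s*(-40*l^2 + 42*l - 9) + 105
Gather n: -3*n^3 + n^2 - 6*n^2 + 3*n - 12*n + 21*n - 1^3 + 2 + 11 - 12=-3*n^3 - 5*n^2 + 12*n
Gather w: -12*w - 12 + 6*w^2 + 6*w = 6*w^2 - 6*w - 12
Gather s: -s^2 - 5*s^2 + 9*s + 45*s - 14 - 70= -6*s^2 + 54*s - 84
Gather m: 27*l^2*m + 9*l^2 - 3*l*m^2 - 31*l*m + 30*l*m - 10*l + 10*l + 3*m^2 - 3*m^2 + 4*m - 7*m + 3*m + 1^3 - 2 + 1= 9*l^2 - 3*l*m^2 + m*(27*l^2 - l)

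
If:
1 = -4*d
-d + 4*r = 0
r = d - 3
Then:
No Solution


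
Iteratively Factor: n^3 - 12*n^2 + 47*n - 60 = (n - 5)*(n^2 - 7*n + 12) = (n - 5)*(n - 4)*(n - 3)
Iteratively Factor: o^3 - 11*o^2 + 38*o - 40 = (o - 2)*(o^2 - 9*o + 20) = (o - 4)*(o - 2)*(o - 5)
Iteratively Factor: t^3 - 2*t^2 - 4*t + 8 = (t - 2)*(t^2 - 4) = (t - 2)^2*(t + 2)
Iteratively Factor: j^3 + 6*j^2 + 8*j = (j)*(j^2 + 6*j + 8) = j*(j + 2)*(j + 4)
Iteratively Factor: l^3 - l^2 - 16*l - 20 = (l + 2)*(l^2 - 3*l - 10) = (l - 5)*(l + 2)*(l + 2)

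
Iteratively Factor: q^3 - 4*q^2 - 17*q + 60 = (q + 4)*(q^2 - 8*q + 15) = (q - 5)*(q + 4)*(q - 3)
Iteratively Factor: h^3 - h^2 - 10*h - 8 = (h - 4)*(h^2 + 3*h + 2) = (h - 4)*(h + 1)*(h + 2)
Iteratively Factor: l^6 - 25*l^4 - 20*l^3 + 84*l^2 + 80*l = (l - 5)*(l^5 + 5*l^4 - 20*l^2 - 16*l) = (l - 5)*(l + 1)*(l^4 + 4*l^3 - 4*l^2 - 16*l) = (l - 5)*(l + 1)*(l + 2)*(l^3 + 2*l^2 - 8*l) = (l - 5)*(l + 1)*(l + 2)*(l + 4)*(l^2 - 2*l) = l*(l - 5)*(l + 1)*(l + 2)*(l + 4)*(l - 2)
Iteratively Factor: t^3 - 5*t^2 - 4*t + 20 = (t - 5)*(t^2 - 4) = (t - 5)*(t + 2)*(t - 2)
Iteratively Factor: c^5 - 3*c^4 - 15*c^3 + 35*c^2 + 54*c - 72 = (c - 1)*(c^4 - 2*c^3 - 17*c^2 + 18*c + 72) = (c - 4)*(c - 1)*(c^3 + 2*c^2 - 9*c - 18) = (c - 4)*(c - 3)*(c - 1)*(c^2 + 5*c + 6) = (c - 4)*(c - 3)*(c - 1)*(c + 3)*(c + 2)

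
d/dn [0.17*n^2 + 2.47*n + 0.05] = 0.34*n + 2.47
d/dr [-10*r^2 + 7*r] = 7 - 20*r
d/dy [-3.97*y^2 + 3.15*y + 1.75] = 3.15 - 7.94*y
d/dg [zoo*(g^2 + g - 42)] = zoo*(g + 1)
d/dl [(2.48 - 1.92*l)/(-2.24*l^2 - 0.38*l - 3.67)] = (-4.3008*l^2 + 11.1104*l + 7.9888)/(5.0176*l^4 + 1.7024*l^3 + 16.586*l^2 + 2.7892*l + 13.4689)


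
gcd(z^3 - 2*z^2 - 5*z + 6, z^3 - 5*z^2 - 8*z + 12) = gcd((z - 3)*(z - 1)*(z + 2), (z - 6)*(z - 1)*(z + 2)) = z^2 + z - 2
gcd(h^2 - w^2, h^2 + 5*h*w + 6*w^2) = 1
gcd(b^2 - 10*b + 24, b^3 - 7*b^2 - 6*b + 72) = b^2 - 10*b + 24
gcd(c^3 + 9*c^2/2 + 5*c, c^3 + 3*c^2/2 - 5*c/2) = c^2 + 5*c/2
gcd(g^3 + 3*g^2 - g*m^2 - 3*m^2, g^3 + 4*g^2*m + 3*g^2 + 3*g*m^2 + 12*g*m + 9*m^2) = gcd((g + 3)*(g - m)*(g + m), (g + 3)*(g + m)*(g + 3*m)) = g^2 + g*m + 3*g + 3*m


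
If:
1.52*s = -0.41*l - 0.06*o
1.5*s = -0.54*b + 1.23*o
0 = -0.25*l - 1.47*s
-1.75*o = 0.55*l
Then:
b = 0.00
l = 0.00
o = 0.00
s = 0.00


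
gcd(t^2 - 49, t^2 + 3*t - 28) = t + 7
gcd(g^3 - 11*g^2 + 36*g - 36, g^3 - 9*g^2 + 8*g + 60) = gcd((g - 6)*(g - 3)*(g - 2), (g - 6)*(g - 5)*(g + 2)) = g - 6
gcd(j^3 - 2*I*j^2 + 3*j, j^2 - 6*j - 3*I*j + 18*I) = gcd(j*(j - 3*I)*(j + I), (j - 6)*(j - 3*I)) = j - 3*I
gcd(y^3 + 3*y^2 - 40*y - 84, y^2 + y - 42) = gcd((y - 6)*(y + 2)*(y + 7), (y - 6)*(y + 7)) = y^2 + y - 42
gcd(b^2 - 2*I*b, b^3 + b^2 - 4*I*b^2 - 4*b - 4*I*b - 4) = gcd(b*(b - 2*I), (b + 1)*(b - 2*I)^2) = b - 2*I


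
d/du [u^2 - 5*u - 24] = 2*u - 5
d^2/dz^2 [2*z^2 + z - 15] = 4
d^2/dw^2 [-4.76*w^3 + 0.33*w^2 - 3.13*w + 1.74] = 0.66 - 28.56*w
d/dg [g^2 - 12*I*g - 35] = 2*g - 12*I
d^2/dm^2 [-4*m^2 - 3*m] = -8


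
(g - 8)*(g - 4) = g^2 - 12*g + 32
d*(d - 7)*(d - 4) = d^3 - 11*d^2 + 28*d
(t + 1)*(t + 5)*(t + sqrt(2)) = t^3 + sqrt(2)*t^2 + 6*t^2 + 5*t + 6*sqrt(2)*t + 5*sqrt(2)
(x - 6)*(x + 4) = x^2 - 2*x - 24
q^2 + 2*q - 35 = (q - 5)*(q + 7)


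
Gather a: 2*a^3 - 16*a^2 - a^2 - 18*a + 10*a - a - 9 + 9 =2*a^3 - 17*a^2 - 9*a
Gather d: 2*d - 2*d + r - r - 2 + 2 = 0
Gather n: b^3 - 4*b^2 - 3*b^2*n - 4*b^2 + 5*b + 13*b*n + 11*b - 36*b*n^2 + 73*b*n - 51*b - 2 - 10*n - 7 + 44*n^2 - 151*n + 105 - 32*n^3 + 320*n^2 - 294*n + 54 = b^3 - 8*b^2 - 35*b - 32*n^3 + n^2*(364 - 36*b) + n*(-3*b^2 + 86*b - 455) + 150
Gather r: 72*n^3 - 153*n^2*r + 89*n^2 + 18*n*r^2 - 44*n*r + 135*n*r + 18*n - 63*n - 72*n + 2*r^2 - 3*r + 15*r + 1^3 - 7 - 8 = 72*n^3 + 89*n^2 - 117*n + r^2*(18*n + 2) + r*(-153*n^2 + 91*n + 12) - 14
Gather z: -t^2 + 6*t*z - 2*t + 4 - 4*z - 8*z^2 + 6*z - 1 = -t^2 - 2*t - 8*z^2 + z*(6*t + 2) + 3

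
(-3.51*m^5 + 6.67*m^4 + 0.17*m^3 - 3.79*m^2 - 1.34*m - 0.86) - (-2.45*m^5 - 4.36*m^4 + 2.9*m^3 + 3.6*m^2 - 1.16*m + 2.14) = -1.06*m^5 + 11.03*m^4 - 2.73*m^3 - 7.39*m^2 - 0.18*m - 3.0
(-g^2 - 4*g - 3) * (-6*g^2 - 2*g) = 6*g^4 + 26*g^3 + 26*g^2 + 6*g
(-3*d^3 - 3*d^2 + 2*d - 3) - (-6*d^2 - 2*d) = -3*d^3 + 3*d^2 + 4*d - 3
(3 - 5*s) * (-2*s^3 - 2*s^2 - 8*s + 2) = 10*s^4 + 4*s^3 + 34*s^2 - 34*s + 6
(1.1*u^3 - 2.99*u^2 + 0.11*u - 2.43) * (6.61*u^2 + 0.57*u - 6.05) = 7.271*u^5 - 19.1369*u^4 - 7.6322*u^3 + 2.0899*u^2 - 2.0506*u + 14.7015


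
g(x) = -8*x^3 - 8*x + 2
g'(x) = -24*x^2 - 8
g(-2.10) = 92.89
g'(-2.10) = -113.84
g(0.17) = 0.60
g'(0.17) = -8.69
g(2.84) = -203.97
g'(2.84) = -201.57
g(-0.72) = 10.75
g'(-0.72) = -20.44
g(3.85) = -485.33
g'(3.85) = -363.74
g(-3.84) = 485.70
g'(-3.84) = -361.89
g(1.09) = -17.08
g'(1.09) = -36.51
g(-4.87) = 964.97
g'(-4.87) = -577.21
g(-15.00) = 27122.00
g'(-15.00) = -5408.00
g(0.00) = 2.00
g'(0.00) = -8.00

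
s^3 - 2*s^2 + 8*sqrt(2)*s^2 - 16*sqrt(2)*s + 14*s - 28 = (s - 2)*(s + sqrt(2))*(s + 7*sqrt(2))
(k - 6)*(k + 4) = k^2 - 2*k - 24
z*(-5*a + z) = -5*a*z + z^2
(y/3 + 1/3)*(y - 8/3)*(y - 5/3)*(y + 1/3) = y^4/3 - y^3 - y^2/3 + 121*y/81 + 40/81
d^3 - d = d*(d - 1)*(d + 1)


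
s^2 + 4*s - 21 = (s - 3)*(s + 7)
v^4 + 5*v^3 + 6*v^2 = v^2*(v + 2)*(v + 3)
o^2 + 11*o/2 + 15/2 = (o + 5/2)*(o + 3)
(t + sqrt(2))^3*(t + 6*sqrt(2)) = t^4 + 9*sqrt(2)*t^3 + 42*t^2 + 38*sqrt(2)*t + 24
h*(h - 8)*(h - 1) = h^3 - 9*h^2 + 8*h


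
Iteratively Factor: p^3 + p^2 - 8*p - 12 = (p - 3)*(p^2 + 4*p + 4) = (p - 3)*(p + 2)*(p + 2)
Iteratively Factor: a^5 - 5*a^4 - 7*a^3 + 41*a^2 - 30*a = (a - 5)*(a^4 - 7*a^2 + 6*a) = (a - 5)*(a - 2)*(a^3 + 2*a^2 - 3*a) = (a - 5)*(a - 2)*(a + 3)*(a^2 - a) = (a - 5)*(a - 2)*(a - 1)*(a + 3)*(a)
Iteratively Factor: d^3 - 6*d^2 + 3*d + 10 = (d - 2)*(d^2 - 4*d - 5) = (d - 5)*(d - 2)*(d + 1)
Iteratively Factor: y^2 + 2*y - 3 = (y - 1)*(y + 3)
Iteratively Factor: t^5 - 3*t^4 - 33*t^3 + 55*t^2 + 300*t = (t)*(t^4 - 3*t^3 - 33*t^2 + 55*t + 300) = t*(t - 5)*(t^3 + 2*t^2 - 23*t - 60) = t*(t - 5)*(t + 3)*(t^2 - t - 20) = t*(t - 5)^2*(t + 3)*(t + 4)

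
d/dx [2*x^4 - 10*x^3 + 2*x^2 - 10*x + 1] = 8*x^3 - 30*x^2 + 4*x - 10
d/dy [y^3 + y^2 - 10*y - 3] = 3*y^2 + 2*y - 10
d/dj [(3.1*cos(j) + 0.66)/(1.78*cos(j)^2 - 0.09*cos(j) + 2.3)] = (5.518*cos(j)^2 + 2.3496*cos(j) - 7.1894)*sin(j)/(3.1684*cos(j)^4 - 0.3204*cos(j)^3 + 8.1961*cos(j)^2 - 0.414*cos(j) + 5.29)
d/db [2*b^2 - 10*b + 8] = 4*b - 10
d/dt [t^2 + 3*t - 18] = 2*t + 3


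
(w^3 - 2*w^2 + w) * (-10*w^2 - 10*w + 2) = -10*w^5 + 10*w^4 + 12*w^3 - 14*w^2 + 2*w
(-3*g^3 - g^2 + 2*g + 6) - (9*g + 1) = -3*g^3 - g^2 - 7*g + 5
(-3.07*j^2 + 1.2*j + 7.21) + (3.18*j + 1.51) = -3.07*j^2 + 4.38*j + 8.72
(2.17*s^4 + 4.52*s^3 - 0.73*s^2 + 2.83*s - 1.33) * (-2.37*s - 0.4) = -5.1429*s^5 - 11.5804*s^4 - 0.0778999999999999*s^3 - 6.4151*s^2 + 2.0201*s + 0.532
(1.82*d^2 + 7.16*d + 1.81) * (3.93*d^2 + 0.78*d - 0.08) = 7.1526*d^4 + 29.5584*d^3 + 12.5525*d^2 + 0.839*d - 0.1448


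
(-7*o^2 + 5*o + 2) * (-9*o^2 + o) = 63*o^4 - 52*o^3 - 13*o^2 + 2*o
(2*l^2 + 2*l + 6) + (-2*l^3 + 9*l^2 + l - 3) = -2*l^3 + 11*l^2 + 3*l + 3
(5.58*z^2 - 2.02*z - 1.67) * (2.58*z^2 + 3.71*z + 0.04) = 14.3964*z^4 + 15.4902*z^3 - 11.5796*z^2 - 6.2765*z - 0.0668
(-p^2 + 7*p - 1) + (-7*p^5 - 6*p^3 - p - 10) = -7*p^5 - 6*p^3 - p^2 + 6*p - 11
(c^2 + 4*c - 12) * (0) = 0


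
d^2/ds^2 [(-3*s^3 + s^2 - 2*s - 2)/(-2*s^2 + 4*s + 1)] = 54*(2*s^3 + 2*s^2 - s + 1)/(8*s^6 - 48*s^5 + 84*s^4 - 16*s^3 - 42*s^2 - 12*s - 1)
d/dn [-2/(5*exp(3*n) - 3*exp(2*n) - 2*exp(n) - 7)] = (30*exp(2*n) - 12*exp(n) - 4)*exp(n)/(-5*exp(3*n) + 3*exp(2*n) + 2*exp(n) + 7)^2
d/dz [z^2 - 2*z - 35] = 2*z - 2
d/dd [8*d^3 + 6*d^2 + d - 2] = 24*d^2 + 12*d + 1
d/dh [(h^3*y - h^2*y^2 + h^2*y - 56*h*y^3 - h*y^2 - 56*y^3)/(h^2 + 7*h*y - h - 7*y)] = y*(h^2 - 2*h + 16*y - 1)/(h^2 - 2*h + 1)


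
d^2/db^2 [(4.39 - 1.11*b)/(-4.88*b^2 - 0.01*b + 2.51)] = ((42.8242 - 32.5008*b)*(4.88*b^2 + 0.01*b - 2.51) + (1.11*b - 4.39)*(9.76*b + 0.01)*(19.52*b + 0.02))/(4.88*b^2 + 0.01*b - 2.51)^3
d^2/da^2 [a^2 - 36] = 2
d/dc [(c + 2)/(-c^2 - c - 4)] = (-c^2 - c + (c + 2)*(2*c + 1) - 4)/(c^2 + c + 4)^2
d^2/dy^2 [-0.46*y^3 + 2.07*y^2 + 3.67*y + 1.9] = 4.14 - 2.76*y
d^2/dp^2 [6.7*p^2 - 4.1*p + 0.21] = 13.4000000000000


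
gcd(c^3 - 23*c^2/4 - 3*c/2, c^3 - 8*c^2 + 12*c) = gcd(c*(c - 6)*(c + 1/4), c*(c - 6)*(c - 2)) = c^2 - 6*c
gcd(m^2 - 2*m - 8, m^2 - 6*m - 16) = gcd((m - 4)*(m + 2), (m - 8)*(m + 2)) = m + 2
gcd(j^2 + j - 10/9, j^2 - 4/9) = j - 2/3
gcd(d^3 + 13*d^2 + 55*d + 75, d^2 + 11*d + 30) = d + 5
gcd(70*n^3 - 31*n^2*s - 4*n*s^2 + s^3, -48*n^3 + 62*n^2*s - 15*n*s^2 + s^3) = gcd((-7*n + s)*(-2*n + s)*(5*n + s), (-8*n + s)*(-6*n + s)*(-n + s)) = 1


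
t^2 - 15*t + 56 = (t - 8)*(t - 7)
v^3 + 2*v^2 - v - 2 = (v - 1)*(v + 1)*(v + 2)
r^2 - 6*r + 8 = (r - 4)*(r - 2)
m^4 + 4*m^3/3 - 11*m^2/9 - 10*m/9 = m*(m - 1)*(m + 2/3)*(m + 5/3)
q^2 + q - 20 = (q - 4)*(q + 5)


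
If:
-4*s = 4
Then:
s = -1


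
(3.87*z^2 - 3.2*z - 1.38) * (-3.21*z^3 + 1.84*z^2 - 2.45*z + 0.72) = -12.4227*z^5 + 17.3928*z^4 - 10.9397*z^3 + 8.0872*z^2 + 1.077*z - 0.9936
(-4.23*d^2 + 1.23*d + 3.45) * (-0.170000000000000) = 0.7191*d^2 - 0.2091*d - 0.5865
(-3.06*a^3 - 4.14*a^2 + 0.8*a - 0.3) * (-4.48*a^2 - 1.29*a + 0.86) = 13.7088*a^5 + 22.4946*a^4 - 0.875000000000001*a^3 - 3.2484*a^2 + 1.075*a - 0.258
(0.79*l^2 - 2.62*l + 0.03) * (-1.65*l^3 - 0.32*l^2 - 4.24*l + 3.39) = -1.3035*l^5 + 4.0702*l^4 - 2.5607*l^3 + 13.7773*l^2 - 9.009*l + 0.1017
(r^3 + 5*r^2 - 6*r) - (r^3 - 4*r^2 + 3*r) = 9*r^2 - 9*r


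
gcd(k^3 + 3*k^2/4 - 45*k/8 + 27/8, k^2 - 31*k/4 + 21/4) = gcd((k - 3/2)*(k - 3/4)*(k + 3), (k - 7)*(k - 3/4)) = k - 3/4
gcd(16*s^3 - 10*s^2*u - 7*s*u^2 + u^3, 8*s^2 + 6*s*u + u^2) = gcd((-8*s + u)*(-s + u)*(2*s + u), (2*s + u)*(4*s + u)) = 2*s + u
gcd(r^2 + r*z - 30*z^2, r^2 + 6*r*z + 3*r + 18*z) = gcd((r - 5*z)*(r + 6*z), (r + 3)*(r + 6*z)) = r + 6*z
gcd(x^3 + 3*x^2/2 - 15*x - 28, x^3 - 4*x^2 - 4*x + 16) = x^2 - 2*x - 8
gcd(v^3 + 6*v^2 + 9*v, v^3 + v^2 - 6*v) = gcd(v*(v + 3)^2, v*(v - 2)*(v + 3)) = v^2 + 3*v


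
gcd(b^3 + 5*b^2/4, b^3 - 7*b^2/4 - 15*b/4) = b^2 + 5*b/4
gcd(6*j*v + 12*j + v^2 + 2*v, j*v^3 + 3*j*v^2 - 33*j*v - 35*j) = 1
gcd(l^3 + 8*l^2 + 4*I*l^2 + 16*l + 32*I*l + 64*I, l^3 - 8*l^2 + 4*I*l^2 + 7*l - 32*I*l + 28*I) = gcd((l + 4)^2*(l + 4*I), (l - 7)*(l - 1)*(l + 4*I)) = l + 4*I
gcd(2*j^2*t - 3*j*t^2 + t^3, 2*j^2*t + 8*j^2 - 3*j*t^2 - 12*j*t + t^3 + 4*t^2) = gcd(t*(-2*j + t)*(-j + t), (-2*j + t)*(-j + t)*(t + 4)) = 2*j^2 - 3*j*t + t^2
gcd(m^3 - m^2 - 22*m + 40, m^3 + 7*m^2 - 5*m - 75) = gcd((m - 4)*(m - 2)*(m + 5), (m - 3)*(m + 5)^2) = m + 5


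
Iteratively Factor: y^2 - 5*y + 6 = (y - 2)*(y - 3)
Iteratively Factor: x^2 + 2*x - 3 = (x - 1)*(x + 3)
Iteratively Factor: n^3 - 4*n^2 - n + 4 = (n - 4)*(n^2 - 1) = (n - 4)*(n + 1)*(n - 1)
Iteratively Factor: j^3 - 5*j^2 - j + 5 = (j - 5)*(j^2 - 1) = (j - 5)*(j - 1)*(j + 1)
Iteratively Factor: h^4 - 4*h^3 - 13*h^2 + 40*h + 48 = (h - 4)*(h^3 - 13*h - 12) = (h - 4)^2*(h^2 + 4*h + 3) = (h - 4)^2*(h + 3)*(h + 1)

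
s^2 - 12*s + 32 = (s - 8)*(s - 4)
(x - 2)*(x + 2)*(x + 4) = x^3 + 4*x^2 - 4*x - 16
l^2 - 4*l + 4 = (l - 2)^2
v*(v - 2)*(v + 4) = v^3 + 2*v^2 - 8*v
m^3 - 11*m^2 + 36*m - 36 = (m - 6)*(m - 3)*(m - 2)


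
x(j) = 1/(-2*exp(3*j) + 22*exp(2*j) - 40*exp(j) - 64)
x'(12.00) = 0.00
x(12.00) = 0.00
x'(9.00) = 0.00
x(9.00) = 0.00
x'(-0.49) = 0.00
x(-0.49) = -0.01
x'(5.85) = 0.00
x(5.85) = -0.00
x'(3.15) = 0.00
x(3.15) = -0.00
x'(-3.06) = 0.00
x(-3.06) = -0.02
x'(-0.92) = 0.00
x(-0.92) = -0.01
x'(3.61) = 0.00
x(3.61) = -0.00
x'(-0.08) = 0.00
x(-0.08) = -0.01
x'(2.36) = 0.02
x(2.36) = -0.00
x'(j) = (6*exp(3*j) - 44*exp(2*j) + 40*exp(j))/(-2*exp(3*j) + 22*exp(2*j) - 40*exp(j) - 64)^2 = (3*exp(2*j) - 22*exp(j) + 20)*exp(j)/(2*(exp(3*j) - 11*exp(2*j) + 20*exp(j) + 32)^2)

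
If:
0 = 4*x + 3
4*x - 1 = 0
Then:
No Solution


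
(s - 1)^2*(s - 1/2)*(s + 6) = s^4 + 7*s^3/2 - 13*s^2 + 23*s/2 - 3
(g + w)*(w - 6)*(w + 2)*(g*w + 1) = g^2*w^3 - 4*g^2*w^2 - 12*g^2*w + g*w^4 - 4*g*w^3 - 11*g*w^2 - 4*g*w - 12*g + w^3 - 4*w^2 - 12*w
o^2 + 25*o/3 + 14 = (o + 7/3)*(o + 6)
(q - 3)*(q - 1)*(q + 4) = q^3 - 13*q + 12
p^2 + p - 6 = (p - 2)*(p + 3)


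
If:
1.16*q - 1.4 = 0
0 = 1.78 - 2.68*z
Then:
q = 1.21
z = 0.66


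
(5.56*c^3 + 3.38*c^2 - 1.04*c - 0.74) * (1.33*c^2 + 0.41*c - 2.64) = 7.3948*c^5 + 6.775*c^4 - 14.6758*c^3 - 10.3338*c^2 + 2.4422*c + 1.9536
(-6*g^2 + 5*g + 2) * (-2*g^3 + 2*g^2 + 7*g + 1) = 12*g^5 - 22*g^4 - 36*g^3 + 33*g^2 + 19*g + 2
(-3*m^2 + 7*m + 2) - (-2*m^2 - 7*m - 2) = -m^2 + 14*m + 4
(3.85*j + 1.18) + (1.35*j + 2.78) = 5.2*j + 3.96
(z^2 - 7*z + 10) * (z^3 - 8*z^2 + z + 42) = z^5 - 15*z^4 + 67*z^3 - 45*z^2 - 284*z + 420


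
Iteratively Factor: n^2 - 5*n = (n)*(n - 5)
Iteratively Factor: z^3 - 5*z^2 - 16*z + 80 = (z - 4)*(z^2 - z - 20) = (z - 5)*(z - 4)*(z + 4)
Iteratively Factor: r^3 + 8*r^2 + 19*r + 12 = (r + 4)*(r^2 + 4*r + 3) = (r + 3)*(r + 4)*(r + 1)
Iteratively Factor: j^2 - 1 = (j - 1)*(j + 1)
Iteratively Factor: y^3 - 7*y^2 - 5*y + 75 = (y - 5)*(y^2 - 2*y - 15) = (y - 5)^2*(y + 3)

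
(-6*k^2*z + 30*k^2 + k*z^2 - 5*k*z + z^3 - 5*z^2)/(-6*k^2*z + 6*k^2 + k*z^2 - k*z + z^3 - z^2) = (z - 5)/(z - 1)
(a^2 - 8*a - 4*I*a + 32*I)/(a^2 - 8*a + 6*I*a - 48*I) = (a - 4*I)/(a + 6*I)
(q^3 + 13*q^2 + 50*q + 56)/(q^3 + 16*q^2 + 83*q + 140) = (q + 2)/(q + 5)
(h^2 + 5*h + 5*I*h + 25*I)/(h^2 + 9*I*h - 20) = (h + 5)/(h + 4*I)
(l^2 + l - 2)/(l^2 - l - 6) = (l - 1)/(l - 3)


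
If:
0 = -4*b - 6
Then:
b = -3/2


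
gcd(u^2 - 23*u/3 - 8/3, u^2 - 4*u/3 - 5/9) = u + 1/3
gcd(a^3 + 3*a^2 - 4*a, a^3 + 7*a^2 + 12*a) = a^2 + 4*a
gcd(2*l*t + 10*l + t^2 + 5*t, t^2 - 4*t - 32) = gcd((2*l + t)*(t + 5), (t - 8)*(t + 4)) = 1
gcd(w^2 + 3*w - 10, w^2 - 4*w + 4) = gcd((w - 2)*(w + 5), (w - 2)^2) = w - 2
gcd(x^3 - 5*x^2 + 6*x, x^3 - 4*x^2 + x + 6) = x^2 - 5*x + 6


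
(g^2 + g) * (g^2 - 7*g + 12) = g^4 - 6*g^3 + 5*g^2 + 12*g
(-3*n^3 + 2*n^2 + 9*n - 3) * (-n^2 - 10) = 3*n^5 - 2*n^4 + 21*n^3 - 17*n^2 - 90*n + 30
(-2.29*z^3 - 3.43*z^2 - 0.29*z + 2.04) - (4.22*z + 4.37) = -2.29*z^3 - 3.43*z^2 - 4.51*z - 2.33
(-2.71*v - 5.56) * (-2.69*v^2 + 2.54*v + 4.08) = 7.2899*v^3 + 8.073*v^2 - 25.1792*v - 22.6848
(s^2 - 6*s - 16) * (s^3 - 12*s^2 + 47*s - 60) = s^5 - 18*s^4 + 103*s^3 - 150*s^2 - 392*s + 960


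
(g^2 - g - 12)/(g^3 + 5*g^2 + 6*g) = (g - 4)/(g*(g + 2))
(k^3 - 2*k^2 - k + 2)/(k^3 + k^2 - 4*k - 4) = (k - 1)/(k + 2)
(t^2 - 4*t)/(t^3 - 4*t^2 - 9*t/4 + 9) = 4*t/(4*t^2 - 9)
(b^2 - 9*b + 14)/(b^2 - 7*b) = (b - 2)/b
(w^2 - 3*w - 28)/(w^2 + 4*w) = (w - 7)/w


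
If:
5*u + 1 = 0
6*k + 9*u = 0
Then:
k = 3/10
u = -1/5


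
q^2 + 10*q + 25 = (q + 5)^2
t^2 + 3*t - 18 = (t - 3)*(t + 6)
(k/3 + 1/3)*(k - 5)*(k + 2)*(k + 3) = k^4/3 + k^3/3 - 19*k^2/3 - 49*k/3 - 10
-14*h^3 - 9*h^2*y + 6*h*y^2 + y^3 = (-2*h + y)*(h + y)*(7*h + y)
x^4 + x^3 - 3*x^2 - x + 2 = (x - 1)^2*(x + 1)*(x + 2)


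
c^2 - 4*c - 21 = (c - 7)*(c + 3)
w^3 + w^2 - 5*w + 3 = (w - 1)^2*(w + 3)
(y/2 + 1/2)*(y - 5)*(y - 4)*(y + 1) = y^4/2 - 7*y^3/2 + 3*y^2/2 + 31*y/2 + 10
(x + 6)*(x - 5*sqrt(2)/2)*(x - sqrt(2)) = x^3 - 7*sqrt(2)*x^2/2 + 6*x^2 - 21*sqrt(2)*x + 5*x + 30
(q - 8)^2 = q^2 - 16*q + 64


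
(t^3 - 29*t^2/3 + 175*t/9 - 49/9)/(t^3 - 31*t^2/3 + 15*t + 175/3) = (9*t^2 - 24*t + 7)/(3*(3*t^2 - 10*t - 25))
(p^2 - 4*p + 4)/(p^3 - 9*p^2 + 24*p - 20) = 1/(p - 5)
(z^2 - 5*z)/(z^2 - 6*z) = (z - 5)/(z - 6)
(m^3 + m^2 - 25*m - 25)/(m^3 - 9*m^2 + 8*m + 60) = (m^2 + 6*m + 5)/(m^2 - 4*m - 12)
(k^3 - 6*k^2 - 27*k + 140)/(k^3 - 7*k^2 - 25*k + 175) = (k - 4)/(k - 5)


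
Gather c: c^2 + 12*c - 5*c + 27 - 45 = c^2 + 7*c - 18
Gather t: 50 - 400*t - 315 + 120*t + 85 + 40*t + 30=-240*t - 150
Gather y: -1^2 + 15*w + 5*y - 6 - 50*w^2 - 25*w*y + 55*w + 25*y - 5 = -50*w^2 + 70*w + y*(30 - 25*w) - 12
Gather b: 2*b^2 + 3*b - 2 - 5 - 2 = 2*b^2 + 3*b - 9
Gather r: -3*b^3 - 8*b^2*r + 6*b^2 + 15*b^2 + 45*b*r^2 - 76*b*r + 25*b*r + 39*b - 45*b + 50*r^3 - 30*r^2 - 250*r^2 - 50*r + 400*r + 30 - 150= -3*b^3 + 21*b^2 - 6*b + 50*r^3 + r^2*(45*b - 280) + r*(-8*b^2 - 51*b + 350) - 120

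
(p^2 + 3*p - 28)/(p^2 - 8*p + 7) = (p^2 + 3*p - 28)/(p^2 - 8*p + 7)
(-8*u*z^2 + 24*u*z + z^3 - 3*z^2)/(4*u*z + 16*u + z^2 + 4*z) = z*(-8*u*z + 24*u + z^2 - 3*z)/(4*u*z + 16*u + z^2 + 4*z)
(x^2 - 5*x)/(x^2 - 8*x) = (x - 5)/(x - 8)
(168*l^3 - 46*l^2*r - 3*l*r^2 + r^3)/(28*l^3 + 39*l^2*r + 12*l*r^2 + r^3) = (24*l^2 - 10*l*r + r^2)/(4*l^2 + 5*l*r + r^2)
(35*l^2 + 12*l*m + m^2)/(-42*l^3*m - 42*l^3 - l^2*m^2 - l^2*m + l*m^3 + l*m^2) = (-35*l^2 - 12*l*m - m^2)/(l*(42*l^2*m + 42*l^2 + l*m^2 + l*m - m^3 - m^2))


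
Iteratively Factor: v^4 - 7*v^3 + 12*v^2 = (v)*(v^3 - 7*v^2 + 12*v) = v*(v - 4)*(v^2 - 3*v) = v*(v - 4)*(v - 3)*(v)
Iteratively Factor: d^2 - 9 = (d - 3)*(d + 3)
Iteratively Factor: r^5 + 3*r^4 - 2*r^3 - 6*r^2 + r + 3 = (r - 1)*(r^4 + 4*r^3 + 2*r^2 - 4*r - 3) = (r - 1)^2*(r^3 + 5*r^2 + 7*r + 3) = (r - 1)^2*(r + 1)*(r^2 + 4*r + 3) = (r - 1)^2*(r + 1)^2*(r + 3)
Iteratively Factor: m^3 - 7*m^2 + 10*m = (m - 5)*(m^2 - 2*m) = (m - 5)*(m - 2)*(m)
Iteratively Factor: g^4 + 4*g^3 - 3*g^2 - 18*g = (g - 2)*(g^3 + 6*g^2 + 9*g) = g*(g - 2)*(g^2 + 6*g + 9) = g*(g - 2)*(g + 3)*(g + 3)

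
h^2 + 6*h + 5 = (h + 1)*(h + 5)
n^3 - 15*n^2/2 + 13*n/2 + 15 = (n - 6)*(n - 5/2)*(n + 1)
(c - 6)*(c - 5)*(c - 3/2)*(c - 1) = c^4 - 27*c^3/2 + 59*c^2 - 183*c/2 + 45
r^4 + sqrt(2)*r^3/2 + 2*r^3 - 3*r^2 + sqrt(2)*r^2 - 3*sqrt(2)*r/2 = r*(r - 1)*(r + 3)*(r + sqrt(2)/2)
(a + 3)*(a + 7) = a^2 + 10*a + 21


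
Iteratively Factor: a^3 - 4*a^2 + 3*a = (a - 3)*(a^2 - a) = a*(a - 3)*(a - 1)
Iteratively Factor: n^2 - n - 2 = (n + 1)*(n - 2)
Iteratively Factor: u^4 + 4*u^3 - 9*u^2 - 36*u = (u - 3)*(u^3 + 7*u^2 + 12*u) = (u - 3)*(u + 4)*(u^2 + 3*u) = (u - 3)*(u + 3)*(u + 4)*(u)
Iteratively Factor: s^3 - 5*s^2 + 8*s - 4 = (s - 2)*(s^2 - 3*s + 2) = (s - 2)^2*(s - 1)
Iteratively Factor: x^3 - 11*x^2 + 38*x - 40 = (x - 4)*(x^2 - 7*x + 10) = (x - 5)*(x - 4)*(x - 2)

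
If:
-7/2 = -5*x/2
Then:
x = 7/5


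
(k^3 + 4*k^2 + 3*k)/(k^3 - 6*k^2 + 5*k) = (k^2 + 4*k + 3)/(k^2 - 6*k + 5)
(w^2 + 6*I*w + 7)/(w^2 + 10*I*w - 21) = (w - I)/(w + 3*I)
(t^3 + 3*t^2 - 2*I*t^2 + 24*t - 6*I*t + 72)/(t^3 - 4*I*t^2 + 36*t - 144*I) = (t^2 + t*(3 + 4*I) + 12*I)/(t^2 + 2*I*t + 24)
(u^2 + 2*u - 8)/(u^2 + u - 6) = (u + 4)/(u + 3)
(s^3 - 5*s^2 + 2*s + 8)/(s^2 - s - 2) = s - 4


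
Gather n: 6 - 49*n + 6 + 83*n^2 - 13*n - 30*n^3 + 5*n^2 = -30*n^3 + 88*n^2 - 62*n + 12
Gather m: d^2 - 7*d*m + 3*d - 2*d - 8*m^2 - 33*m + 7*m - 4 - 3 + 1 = d^2 + d - 8*m^2 + m*(-7*d - 26) - 6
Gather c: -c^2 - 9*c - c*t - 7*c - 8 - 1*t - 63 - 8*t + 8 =-c^2 + c*(-t - 16) - 9*t - 63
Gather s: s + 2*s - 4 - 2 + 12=3*s + 6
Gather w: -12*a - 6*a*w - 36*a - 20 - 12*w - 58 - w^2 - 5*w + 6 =-48*a - w^2 + w*(-6*a - 17) - 72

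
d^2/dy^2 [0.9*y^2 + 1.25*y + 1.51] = 1.80000000000000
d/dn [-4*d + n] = 1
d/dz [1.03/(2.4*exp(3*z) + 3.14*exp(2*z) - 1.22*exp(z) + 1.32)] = (-7.416*exp(2*z) - 6.4684*exp(z) + 1.2566)*exp(z)/(2.4*exp(3*z) + 3.14*exp(2*z) - 1.22*exp(z) + 1.32)^2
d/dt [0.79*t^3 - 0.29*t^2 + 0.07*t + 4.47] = 2.37*t^2 - 0.58*t + 0.07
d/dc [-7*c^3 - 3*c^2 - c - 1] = -21*c^2 - 6*c - 1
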